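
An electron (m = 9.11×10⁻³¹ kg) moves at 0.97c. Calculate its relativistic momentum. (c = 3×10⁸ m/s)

γ = 1/√(1 - 0.97²) = 4.113
v = 0.97 × 3×10⁸ = 2.910×10⁸ m/s
p = γmv = 4.113 × 9.11×10⁻³¹ × 2.910×10⁸ = 1.090×10⁻²¹ kg·m/s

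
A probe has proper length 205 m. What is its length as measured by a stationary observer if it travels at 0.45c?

Proper length L₀ = 205 m
γ = 1/√(1 - 0.45²) = 1.1198
L = L₀/γ = 205/1.1198 = 183.1 m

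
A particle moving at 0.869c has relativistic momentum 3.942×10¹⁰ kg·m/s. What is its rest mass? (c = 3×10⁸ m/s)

γ = 1/√(1 - 0.869²) = 2.021
v = 0.869 × 3×10⁸ = 2.607×10⁸ m/s
m = p/(γv) = 3.942×10¹⁰/(2.021 × 2.607×10⁸) = 74.82 kg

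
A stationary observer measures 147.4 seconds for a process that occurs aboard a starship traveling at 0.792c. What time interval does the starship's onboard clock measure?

Dilated time Δt = 147.4 seconds
γ = 1/√(1 - 0.792²) = 1.638
Δt₀ = Δt/γ = 147.4/1.638 = 89.99 seconds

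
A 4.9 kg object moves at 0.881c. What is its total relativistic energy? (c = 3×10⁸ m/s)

γ = 1/√(1 - 0.881²) = 2.1136
mc² = 4.9 × (3×10⁸)² = 4.410×10¹⁷ J
E = γmc² = 2.1136 × 4.410×10¹⁷ = 9.321×10¹⁷ J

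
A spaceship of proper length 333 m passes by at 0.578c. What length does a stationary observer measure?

Proper length L₀ = 333 m
γ = 1/√(1 - 0.578²) = 1.2254
L = L₀/γ = 333/1.2254 = 271.7 m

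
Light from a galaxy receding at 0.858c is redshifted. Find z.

β = 0.858
(1+β)/(1-β) = 1.858/0.142 = 13.08
√(13.08) = 3.617
z = 3.617 - 1 = 2.617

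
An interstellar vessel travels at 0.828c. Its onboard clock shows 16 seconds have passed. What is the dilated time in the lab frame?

Proper time Δt₀ = 16 seconds
γ = 1/√(1 - 0.828²) = 1.783
Δt = γΔt₀ = 1.783 × 16 = 28.53 seconds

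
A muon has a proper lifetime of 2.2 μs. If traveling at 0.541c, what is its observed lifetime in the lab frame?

Proper lifetime τ₀ = 2.2 μs
γ = 1/√(1 - 0.541²) = 1.189
τ = γτ₀ = 1.189 × 2.2 μs = 2.616 μs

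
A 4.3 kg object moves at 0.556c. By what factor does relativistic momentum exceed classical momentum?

p_rel = γmv, p_class = mv
Ratio = γ = 1/√(1 - 0.556²) = 1.203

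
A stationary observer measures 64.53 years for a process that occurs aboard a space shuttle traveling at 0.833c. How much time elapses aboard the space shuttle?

Dilated time Δt = 64.53 years
γ = 1/√(1 - 0.833²) = 1.8074
Δt₀ = Δt/γ = 64.53/1.8074 = 35.70 years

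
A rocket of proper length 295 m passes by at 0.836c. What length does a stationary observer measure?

Proper length L₀ = 295 m
γ = 1/√(1 - 0.836²) = 1.822
L = L₀/γ = 295/1.822 = 161.9 m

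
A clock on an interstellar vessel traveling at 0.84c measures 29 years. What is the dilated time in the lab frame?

Proper time Δt₀ = 29 years
γ = 1/√(1 - 0.84²) = 1.843
Δt = γΔt₀ = 1.843 × 29 = 53.45 years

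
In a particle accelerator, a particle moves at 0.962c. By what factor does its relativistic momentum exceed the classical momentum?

p_rel = γmv, p_class = mv
Ratio = γ = 1/√(1 - 0.962²)
= 1/√(0.074556) = 3.662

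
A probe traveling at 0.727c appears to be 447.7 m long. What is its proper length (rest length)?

Contracted length L = 447.7 m
γ = 1/√(1 - 0.727²) = 1.4564
L₀ = γL = 1.4564 × 447.7 = 652.0 m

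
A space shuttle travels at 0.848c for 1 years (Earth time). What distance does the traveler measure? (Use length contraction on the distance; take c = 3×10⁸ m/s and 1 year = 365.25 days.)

Earth distance: d = v × t = 0.848c × 1 yr = 8.0283×10¹⁵ m
γ = 1.8868
d' = d/γ = 8.0283×10¹⁵/1.8868 = 4.255×10¹⁵ m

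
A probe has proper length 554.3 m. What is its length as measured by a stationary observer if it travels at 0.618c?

Proper length L₀ = 554.3 m
γ = 1/√(1 - 0.618²) = 1.272
L = L₀/γ = 554.3/1.272 = 435.8 m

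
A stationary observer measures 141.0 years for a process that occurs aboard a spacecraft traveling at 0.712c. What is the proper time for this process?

Dilated time Δt = 141.0 years
γ = 1/√(1 - 0.712²) = 1.4241
Δt₀ = Δt/γ = 141.0/1.4241 = 99.01 years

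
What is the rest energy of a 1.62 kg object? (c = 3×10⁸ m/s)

c² = (3×10⁸)² = 9.000×10¹⁶ m²/s²
E₀ = mc² = 1.62 × 9.000×10¹⁶ = 1.458×10¹⁷ J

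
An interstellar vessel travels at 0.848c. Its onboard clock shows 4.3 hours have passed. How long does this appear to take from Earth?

Proper time Δt₀ = 4.3 hours
γ = 1/√(1 - 0.848²) = 1.8868
Δt = γΔt₀ = 1.8868 × 4.3 = 8.113 hours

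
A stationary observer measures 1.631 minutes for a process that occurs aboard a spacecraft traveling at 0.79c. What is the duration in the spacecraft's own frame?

Dilated time Δt = 1.631 minutes
γ = 1/√(1 - 0.79²) = 1.631
Δt₀ = Δt/γ = 1.631/1.631 = 1.000 minutes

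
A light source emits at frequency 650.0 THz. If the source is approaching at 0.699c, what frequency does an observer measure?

β = v/c = 0.699
(1+β)/(1-β) = 1.699/0.301 = 5.645
Doppler factor = √(5.645) = 2.376
f_obs = 650.0 × 2.376 = 1544 THz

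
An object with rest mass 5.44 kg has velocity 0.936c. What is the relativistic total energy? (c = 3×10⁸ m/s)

γ = 1/√(1 - 0.936²) = 2.841
mc² = 5.44 × (3×10⁸)² = 4.896×10¹⁷ J
E = γmc² = 2.841 × 4.896×10¹⁷ = 1.391×10¹⁸ J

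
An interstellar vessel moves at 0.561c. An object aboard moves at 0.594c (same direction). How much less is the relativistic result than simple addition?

Classical: u' + v = 0.594 + 0.561 = 1.155c
Relativistic: u = (0.594 + 0.561)/(1 + 0.333234) = 1.155/1.333234 = 0.8663c
Difference: 1.155 - 0.8663 = 0.2887c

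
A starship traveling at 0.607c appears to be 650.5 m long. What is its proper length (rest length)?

Contracted length L = 650.5 m
γ = 1/√(1 - 0.607²) = 1.2583
L₀ = γL = 1.2583 × 650.5 = 818.5 m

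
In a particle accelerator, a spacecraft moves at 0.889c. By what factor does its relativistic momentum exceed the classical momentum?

p_rel = γmv, p_class = mv
Ratio = γ = 1/√(1 - 0.889²)
= 1/√(0.209679) = 2.184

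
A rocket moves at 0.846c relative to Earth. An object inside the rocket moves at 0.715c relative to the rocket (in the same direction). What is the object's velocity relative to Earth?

u = (u' + v)/(1 + u'v/c²)
Numerator: 0.715 + 0.846 = 1.561
Denominator: 1 + 0.60489 = 1.60489
u = 1.561/1.60489 = 0.9727c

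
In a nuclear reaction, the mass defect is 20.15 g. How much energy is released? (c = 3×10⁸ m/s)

Convert mass defect: Δm = 20.15 g = 0.02015 kg
E = Δm·c² = 0.02015 × (3×10⁸)²
= 0.02015 × 9×10¹⁶ = 1.814×10¹⁵ J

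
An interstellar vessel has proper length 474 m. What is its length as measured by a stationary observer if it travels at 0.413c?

Proper length L₀ = 474 m
γ = 1/√(1 - 0.413²) = 1.098
L = L₀/γ = 474/1.098 = 431.7 m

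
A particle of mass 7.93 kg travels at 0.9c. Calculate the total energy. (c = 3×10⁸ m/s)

γ = 1/√(1 - 0.9²) = 2.294
mc² = 7.93 × (3×10⁸)² = 7.137×10¹⁷ J
E = γmc² = 2.294 × 7.137×10¹⁷ = 1.637×10¹⁸ J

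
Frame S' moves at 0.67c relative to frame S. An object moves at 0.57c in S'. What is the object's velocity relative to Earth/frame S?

u = (u' + v)/(1 + u'v/c²)
Numerator: 0.57 + 0.67 = 1.24
Denominator: 1 + 0.3819 = 1.3819
u = 1.24/1.3819 = 0.8973c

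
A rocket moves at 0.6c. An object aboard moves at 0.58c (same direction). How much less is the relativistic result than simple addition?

Classical: u' + v = 0.58 + 0.6 = 1.18c
Relativistic: u = (0.58 + 0.6)/(1 + 0.348) = 1.18/1.348 = 0.8754c
Difference: 1.18 - 0.8754 = 0.3046c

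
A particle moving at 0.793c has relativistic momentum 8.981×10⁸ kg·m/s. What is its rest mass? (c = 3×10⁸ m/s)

γ = 1/√(1 - 0.793²) = 1.641
v = 0.793 × 3×10⁸ = 2.379×10⁸ m/s
m = p/(γv) = 8.981×10⁸/(1.641 × 2.379×10⁸) = 2.300 kg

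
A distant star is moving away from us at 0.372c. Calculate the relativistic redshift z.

β = 0.372
(1+β)/(1-β) = 1.372/0.628 = 2.1847
√(2.1847) = 1.4781
z = 1.4781 - 1 = 0.4781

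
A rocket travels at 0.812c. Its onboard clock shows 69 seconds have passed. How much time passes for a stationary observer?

Proper time Δt₀ = 69 seconds
γ = 1/√(1 - 0.812²) = 1.713
Δt = γΔt₀ = 1.713 × 69 = 118.2 seconds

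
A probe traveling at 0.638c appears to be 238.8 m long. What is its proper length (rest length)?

Contracted length L = 238.8 m
γ = 1/√(1 - 0.638²) = 1.2986
L₀ = γL = 1.2986 × 238.8 = 310.1 m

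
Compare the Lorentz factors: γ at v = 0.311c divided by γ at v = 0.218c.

γ₁ = 1/√(1 - 0.311²) = 1.0522
γ₂ = 1/√(1 - 0.218²) = 1.0246
γ₁/γ₂ = 1.0522/1.0246 = 1.027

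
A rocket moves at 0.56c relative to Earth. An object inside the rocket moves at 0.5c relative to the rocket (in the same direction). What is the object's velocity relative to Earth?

u = (u' + v)/(1 + u'v/c²)
Numerator: 0.5 + 0.56 = 1.06
Denominator: 1 + 0.28 = 1.28
u = 1.06/1.28 = 0.8281c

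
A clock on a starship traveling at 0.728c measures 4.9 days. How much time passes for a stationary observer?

Proper time Δt₀ = 4.9 days
γ = 1/√(1 - 0.728²) = 1.4586
Δt = γΔt₀ = 1.4586 × 4.9 = 7.147 days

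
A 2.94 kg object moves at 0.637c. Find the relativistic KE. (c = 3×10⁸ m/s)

γ = 1/√(1 - 0.637²) = 1.29725
γ - 1 = 0.29725
KE = (γ-1)mc² = 0.29725 × 2.94 × (3×10⁸)² = 7.865×10¹⁶ J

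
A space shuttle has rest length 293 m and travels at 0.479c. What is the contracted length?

Proper length L₀ = 293 m
γ = 1/√(1 - 0.479²) = 1.139
L = L₀/γ = 293/1.139 = 257.2 m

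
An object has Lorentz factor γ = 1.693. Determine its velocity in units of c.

From γ = 1/√(1 - v²/c²):
1/γ² = 1/1.693² = 0.3489
v²/c² = 1 - 0.3489 = 0.6511
v/c = √(0.6511) = 0.8069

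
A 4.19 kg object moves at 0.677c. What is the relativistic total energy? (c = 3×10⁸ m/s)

γ = 1/√(1 - 0.677²) = 1.3587
mc² = 4.19 × (3×10⁸)² = 3.771×10¹⁷ J
E = γmc² = 1.3587 × 3.771×10¹⁷ = 5.124×10¹⁷ J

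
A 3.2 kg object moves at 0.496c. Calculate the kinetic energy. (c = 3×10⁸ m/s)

γ = 1/√(1 - 0.496²) = 1.151646
γ - 1 = 0.151646
KE = (γ-1)mc² = 0.151646 × 3.2 × (3×10⁸)² = 4.367×10¹⁶ J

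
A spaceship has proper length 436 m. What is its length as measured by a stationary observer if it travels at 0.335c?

Proper length L₀ = 436 m
γ = 1/√(1 - 0.335²) = 1.0613
L = L₀/γ = 436/1.0613 = 410.8 m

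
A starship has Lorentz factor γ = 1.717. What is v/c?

From γ = 1/√(1 - v²/c²):
1/γ² = 1/1.717² = 0.3392
v²/c² = 1 - 0.3392 = 0.6608
v/c = √(0.6608) = 0.8129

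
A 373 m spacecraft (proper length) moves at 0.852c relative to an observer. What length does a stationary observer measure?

Proper length L₀ = 373 m
γ = 1/√(1 - 0.852²) = 1.910
L = L₀/γ = 373/1.910 = 195.3 m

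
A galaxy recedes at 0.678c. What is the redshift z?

β = 0.678
(1+β)/(1-β) = 1.678/0.322 = 5.211
√(5.211) = 2.283
z = 2.283 - 1 = 1.283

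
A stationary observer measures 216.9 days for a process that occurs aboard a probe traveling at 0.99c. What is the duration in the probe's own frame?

Dilated time Δt = 216.9 days
γ = 1/√(1 - 0.99²) = 7.089
Δt₀ = Δt/γ = 216.9/7.089 = 30.60 days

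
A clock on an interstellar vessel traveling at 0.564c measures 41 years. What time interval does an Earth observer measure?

Proper time Δt₀ = 41 years
γ = 1/√(1 - 0.564²) = 1.211
Δt = γΔt₀ = 1.211 × 41 = 49.65 years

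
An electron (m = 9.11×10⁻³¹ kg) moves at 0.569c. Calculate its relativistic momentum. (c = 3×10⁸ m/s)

γ = 1/√(1 - 0.569²) = 1.216
v = 0.569 × 3×10⁸ = 1.707×10⁸ m/s
p = γmv = 1.216 × 9.11×10⁻³¹ × 1.707×10⁸ = 1.891×10⁻²² kg·m/s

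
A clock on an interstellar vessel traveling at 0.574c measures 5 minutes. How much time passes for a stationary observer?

Proper time Δt₀ = 5 minutes
γ = 1/√(1 - 0.574²) = 1.2212
Δt = γΔt₀ = 1.2212 × 5 = 6.106 minutes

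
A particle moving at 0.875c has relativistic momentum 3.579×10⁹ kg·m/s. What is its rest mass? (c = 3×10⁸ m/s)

γ = 1/√(1 - 0.875²) = 2.0656
v = 0.875 × 3×10⁸ = 2.625×10⁸ m/s
m = p/(γv) = 3.579×10⁹/(2.0656 × 2.625×10⁸) = 6.601 kg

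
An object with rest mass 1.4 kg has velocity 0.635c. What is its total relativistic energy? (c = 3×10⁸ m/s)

γ = 1/√(1 - 0.635²) = 1.2945
mc² = 1.4 × (3×10⁸)² = 1.260×10¹⁷ J
E = γmc² = 1.2945 × 1.260×10¹⁷ = 1.631×10¹⁷ J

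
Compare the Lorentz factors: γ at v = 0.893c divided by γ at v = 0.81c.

γ₁ = 1/√(1 - 0.893²) = 2.222
γ₂ = 1/√(1 - 0.81²) = 1.705
γ₁/γ₂ = 2.222/1.705 = 1.303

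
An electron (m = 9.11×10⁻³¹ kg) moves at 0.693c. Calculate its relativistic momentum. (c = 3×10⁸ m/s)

γ = 1/√(1 - 0.693²) = 1.387
v = 0.693 × 3×10⁸ = 2.079×10⁸ m/s
p = γmv = 1.387 × 9.11×10⁻³¹ × 2.079×10⁸ = 2.627×10⁻²² kg·m/s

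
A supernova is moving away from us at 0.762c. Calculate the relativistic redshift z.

β = 0.762
(1+β)/(1-β) = 1.762/0.238 = 7.403
√(7.403) = 2.721
z = 2.721 - 1 = 1.721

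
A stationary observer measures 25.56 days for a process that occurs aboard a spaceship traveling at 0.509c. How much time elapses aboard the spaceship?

Dilated time Δt = 25.56 days
γ = 1/√(1 - 0.509²) = 1.162
Δt₀ = Δt/γ = 25.56/1.162 = 22.00 days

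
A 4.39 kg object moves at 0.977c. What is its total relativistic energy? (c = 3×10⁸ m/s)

γ = 1/√(1 - 0.977²) = 4.690
mc² = 4.39 × (3×10⁸)² = 3.951×10¹⁷ J
E = γmc² = 4.690 × 3.951×10¹⁷ = 1.853×10¹⁸ J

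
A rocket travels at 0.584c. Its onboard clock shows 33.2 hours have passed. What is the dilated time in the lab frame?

Proper time Δt₀ = 33.2 hours
γ = 1/√(1 - 0.584²) = 1.232
Δt = γΔt₀ = 1.232 × 33.2 = 40.90 hours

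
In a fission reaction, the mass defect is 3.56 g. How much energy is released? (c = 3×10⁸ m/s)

Convert mass defect: Δm = 3.56 g = 0.00356 kg
E = Δm·c² = 0.00356 × (3×10⁸)²
= 0.00356 × 9×10¹⁶ = 3.204×10¹⁴ J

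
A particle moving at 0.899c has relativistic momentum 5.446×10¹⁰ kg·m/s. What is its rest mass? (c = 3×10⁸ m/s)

γ = 1/√(1 - 0.899²) = 2.2834
v = 0.899 × 3×10⁸ = 2.697×10⁸ m/s
m = p/(γv) = 5.446×10¹⁰/(2.2834 × 2.697×10⁸) = 88.43 kg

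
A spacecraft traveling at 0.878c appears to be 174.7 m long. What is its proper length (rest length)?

Contracted length L = 174.7 m
γ = 1/√(1 - 0.878²) = 2.0892
L₀ = γL = 2.0892 × 174.7 = 365.0 m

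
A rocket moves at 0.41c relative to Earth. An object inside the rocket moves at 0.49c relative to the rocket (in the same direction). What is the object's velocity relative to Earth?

u = (u' + v)/(1 + u'v/c²)
Numerator: 0.49 + 0.41 = 0.9
Denominator: 1 + 0.2009 = 1.2009
u = 0.9/1.2009 = 0.7494c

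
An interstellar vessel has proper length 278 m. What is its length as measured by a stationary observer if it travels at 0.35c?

Proper length L₀ = 278 m
γ = 1/√(1 - 0.35²) = 1.0675
L = L₀/γ = 278/1.0675 = 260.4 m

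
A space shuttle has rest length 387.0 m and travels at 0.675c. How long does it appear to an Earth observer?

Proper length L₀ = 387.0 m
γ = 1/√(1 - 0.675²) = 1.3553
L = L₀/γ = 387.0/1.3553 = 285.5 m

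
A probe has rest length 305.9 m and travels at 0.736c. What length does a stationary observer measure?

Proper length L₀ = 305.9 m
γ = 1/√(1 - 0.736²) = 1.477
L = L₀/γ = 305.9/1.477 = 207.1 m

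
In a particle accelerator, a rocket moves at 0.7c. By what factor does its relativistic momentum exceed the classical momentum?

p_rel = γmv, p_class = mv
Ratio = γ = 1/√(1 - 0.7²)
= 1/√(0.51) = 1.400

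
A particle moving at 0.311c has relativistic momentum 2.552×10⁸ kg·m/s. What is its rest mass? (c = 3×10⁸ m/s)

γ = 1/√(1 - 0.311²) = 1.052
v = 0.311 × 3×10⁸ = 9.330×10⁷ m/s
m = p/(γv) = 2.552×10⁸/(1.052 × 9.330×10⁷) = 2.600 kg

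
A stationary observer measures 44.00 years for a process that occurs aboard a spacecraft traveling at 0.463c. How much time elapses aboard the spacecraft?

Dilated time Δt = 44.00 years
γ = 1/√(1 - 0.463²) = 1.1282
Δt₀ = Δt/γ = 44.00/1.1282 = 39.00 years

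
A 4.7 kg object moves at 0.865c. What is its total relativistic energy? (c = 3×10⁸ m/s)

γ = 1/√(1 - 0.865²) = 1.993
mc² = 4.7 × (3×10⁸)² = 4.230×10¹⁷ J
E = γmc² = 1.993 × 4.230×10¹⁷ = 8.430×10¹⁷ J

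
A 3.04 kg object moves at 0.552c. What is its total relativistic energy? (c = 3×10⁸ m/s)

γ = 1/√(1 - 0.552²) = 1.1993
mc² = 3.04 × (3×10⁸)² = 2.736×10¹⁷ J
E = γmc² = 1.1993 × 2.736×10¹⁷ = 3.281×10¹⁷ J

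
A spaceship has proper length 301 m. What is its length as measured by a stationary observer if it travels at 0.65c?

Proper length L₀ = 301 m
γ = 1/√(1 - 0.65²) = 1.316
L = L₀/γ = 301/1.316 = 228.7 m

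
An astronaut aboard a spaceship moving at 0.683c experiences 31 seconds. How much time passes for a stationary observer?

Proper time Δt₀ = 31 seconds
γ = 1/√(1 - 0.683²) = 1.369
Δt = γΔt₀ = 1.369 × 31 = 42.44 seconds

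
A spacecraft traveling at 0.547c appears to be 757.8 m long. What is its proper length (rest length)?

Contracted length L = 757.8 m
γ = 1/√(1 - 0.547²) = 1.19455
L₀ = γL = 1.19455 × 757.8 = 905.2 m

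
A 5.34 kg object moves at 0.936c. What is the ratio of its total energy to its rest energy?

E = γmc², E₀ = mc²
E/E₀ = γ = 1/√(1 - 0.936²) = 2.841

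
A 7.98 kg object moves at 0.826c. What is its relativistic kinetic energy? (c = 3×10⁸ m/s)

γ = 1/√(1 - 0.826²) = 1.774087
γ - 1 = 0.774087
KE = (γ-1)mc² = 0.774087 × 7.98 × (3×10⁸)² = 5.559×10¹⁷ J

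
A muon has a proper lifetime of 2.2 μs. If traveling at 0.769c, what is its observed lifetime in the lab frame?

Proper lifetime τ₀ = 2.2 μs
γ = 1/√(1 - 0.769²) = 1.56434
τ = γτ₀ = 1.56434 × 2.2 μs = 3.442 μs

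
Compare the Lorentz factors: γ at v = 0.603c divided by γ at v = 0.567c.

γ₁ = 1/√(1 - 0.603²) = 1.254
γ₂ = 1/√(1 - 0.567²) = 1.214
γ₁/γ₂ = 1.254/1.214 = 1.033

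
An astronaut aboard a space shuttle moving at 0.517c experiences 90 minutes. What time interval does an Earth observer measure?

Proper time Δt₀ = 90 minutes
γ = 1/√(1 - 0.517²) = 1.168
Δt = γΔt₀ = 1.168 × 90 = 105.1 minutes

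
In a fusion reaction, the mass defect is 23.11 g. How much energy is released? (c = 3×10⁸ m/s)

Convert mass defect: Δm = 23.11 g = 0.02311 kg
E = Δm·c² = 0.02311 × (3×10⁸)²
= 0.02311 × 9×10¹⁶ = 2.080×10¹⁵ J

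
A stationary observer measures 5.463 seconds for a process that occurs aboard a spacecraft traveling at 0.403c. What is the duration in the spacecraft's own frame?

Dilated time Δt = 5.463 seconds
γ = 1/√(1 - 0.403²) = 1.0927
Δt₀ = Δt/γ = 5.463/1.0927 = 5.000 seconds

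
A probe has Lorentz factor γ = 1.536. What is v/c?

From γ = 1/√(1 - v²/c²):
1/γ² = 1/1.536² = 0.4239
v²/c² = 1 - 0.4239 = 0.5761
v/c = √(0.5761) = 0.7590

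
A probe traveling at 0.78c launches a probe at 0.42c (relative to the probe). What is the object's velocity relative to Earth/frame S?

u = (u' + v)/(1 + u'v/c²)
Numerator: 0.42 + 0.78 = 1.2
Denominator: 1 + 0.3276 = 1.3276
u = 1.2/1.3276 = 0.9039c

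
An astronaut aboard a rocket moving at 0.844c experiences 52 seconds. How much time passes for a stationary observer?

Proper time Δt₀ = 52 seconds
γ = 1/√(1 - 0.844²) = 1.8645
Δt = γΔt₀ = 1.8645 × 52 = 96.95 seconds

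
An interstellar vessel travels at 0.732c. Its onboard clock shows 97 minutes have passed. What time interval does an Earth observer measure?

Proper time Δt₀ = 97 minutes
γ = 1/√(1 - 0.732²) = 1.468
Δt = γΔt₀ = 1.468 × 97 = 142.4 minutes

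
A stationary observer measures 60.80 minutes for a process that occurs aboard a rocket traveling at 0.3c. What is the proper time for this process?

Dilated time Δt = 60.80 minutes
γ = 1/√(1 - 0.3²) = 1.0483
Δt₀ = Δt/γ = 60.80/1.0483 = 58.00 minutes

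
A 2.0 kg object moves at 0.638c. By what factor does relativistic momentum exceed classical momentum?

p_rel = γmv, p_class = mv
Ratio = γ = 1/√(1 - 0.638²) = 1.299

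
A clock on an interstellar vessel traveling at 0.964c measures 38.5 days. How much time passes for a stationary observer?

Proper time Δt₀ = 38.5 days
γ = 1/√(1 - 0.964²) = 3.761
Δt = γΔt₀ = 3.761 × 38.5 = 144.8 days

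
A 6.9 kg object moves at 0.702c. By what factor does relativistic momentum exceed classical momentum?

p_rel = γmv, p_class = mv
Ratio = γ = 1/√(1 - 0.702²) = 1.404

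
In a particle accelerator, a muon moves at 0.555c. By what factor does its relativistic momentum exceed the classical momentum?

p_rel = γmv, p_class = mv
Ratio = γ = 1/√(1 - 0.555²)
= 1/√(0.691975) = 1.202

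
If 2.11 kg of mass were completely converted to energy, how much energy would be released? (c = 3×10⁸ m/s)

Using E = mc²:
c² = (3×10⁸)² = 9×10¹⁶ m²/s²
E = 2.11 × 9×10¹⁶ = 1.899×10¹⁷ J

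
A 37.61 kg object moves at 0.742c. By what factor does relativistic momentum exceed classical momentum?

p_rel = γmv, p_class = mv
Ratio = γ = 1/√(1 - 0.742²) = 1.492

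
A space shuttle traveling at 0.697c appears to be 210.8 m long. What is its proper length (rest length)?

Contracted length L = 210.8 m
γ = 1/√(1 - 0.697²) = 1.3946
L₀ = γL = 1.3946 × 210.8 = 294.0 m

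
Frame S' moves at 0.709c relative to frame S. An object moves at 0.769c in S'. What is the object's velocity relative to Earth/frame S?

u = (u' + v)/(1 + u'v/c²)
Numerator: 0.769 + 0.709 = 1.478
Denominator: 1 + 0.545221 = 1.545221
u = 1.478/1.545221 = 0.9565c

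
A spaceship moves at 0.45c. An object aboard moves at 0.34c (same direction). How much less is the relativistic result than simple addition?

Classical: u' + v = 0.34 + 0.45 = 0.79c
Relativistic: u = (0.34 + 0.45)/(1 + 0.153) = 0.79/1.153 = 0.6852c
Difference: 0.79 - 0.6852 = 0.1048c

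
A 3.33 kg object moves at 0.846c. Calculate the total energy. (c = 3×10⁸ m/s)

γ = 1/√(1 - 0.846²) = 1.8755
mc² = 3.33 × (3×10⁸)² = 2.997×10¹⁷ J
E = γmc² = 1.8755 × 2.997×10¹⁷ = 5.621×10¹⁷ J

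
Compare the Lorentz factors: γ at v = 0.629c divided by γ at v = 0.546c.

γ₁ = 1/√(1 - 0.629²) = 1.2863
γ₂ = 1/√(1 - 0.546²) = 1.1936
γ₁/γ₂ = 1.2863/1.1936 = 1.078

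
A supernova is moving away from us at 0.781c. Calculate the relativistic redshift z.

β = 0.781
(1+β)/(1-β) = 1.781/0.219 = 8.132
√(8.132) = 2.852
z = 2.852 - 1 = 1.852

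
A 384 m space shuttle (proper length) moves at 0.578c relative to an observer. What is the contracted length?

Proper length L₀ = 384 m
γ = 1/√(1 - 0.578²) = 1.2254
L = L₀/γ = 384/1.2254 = 313.4 m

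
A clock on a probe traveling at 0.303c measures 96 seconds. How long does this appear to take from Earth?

Proper time Δt₀ = 96 seconds
γ = 1/√(1 - 0.303²) = 1.049
Δt = γΔt₀ = 1.049 × 96 = 100.7 seconds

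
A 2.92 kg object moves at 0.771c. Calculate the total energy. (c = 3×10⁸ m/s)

γ = 1/√(1 - 0.771²) = 1.5703
mc² = 2.92 × (3×10⁸)² = 2.628×10¹⁷ J
E = γmc² = 1.5703 × 2.628×10¹⁷ = 4.127×10¹⁷ J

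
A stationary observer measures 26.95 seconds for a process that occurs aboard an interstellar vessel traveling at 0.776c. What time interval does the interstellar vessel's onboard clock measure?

Dilated time Δt = 26.95 seconds
γ = 1/√(1 - 0.776²) = 1.585
Δt₀ = Δt/γ = 26.95/1.585 = 17.00 seconds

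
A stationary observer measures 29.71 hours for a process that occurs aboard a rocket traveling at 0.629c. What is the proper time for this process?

Dilated time Δt = 29.71 hours
γ = 1/√(1 - 0.629²) = 1.286
Δt₀ = Δt/γ = 29.71/1.286 = 23.10 hours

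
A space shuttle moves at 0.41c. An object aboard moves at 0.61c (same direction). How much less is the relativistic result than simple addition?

Classical: u' + v = 0.61 + 0.41 = 1.02c
Relativistic: u = (0.61 + 0.41)/(1 + 0.2501) = 1.02/1.2501 = 0.8159c
Difference: 1.02 - 0.8159 = 0.2041c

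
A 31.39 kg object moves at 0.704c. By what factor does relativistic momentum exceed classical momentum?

p_rel = γmv, p_class = mv
Ratio = γ = 1/√(1 - 0.704²) = 1.408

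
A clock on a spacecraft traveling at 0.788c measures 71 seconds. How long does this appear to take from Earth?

Proper time Δt₀ = 71 seconds
γ = 1/√(1 - 0.788²) = 1.624
Δt = γΔt₀ = 1.624 × 71 = 115.3 seconds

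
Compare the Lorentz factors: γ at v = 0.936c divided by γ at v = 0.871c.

γ₁ = 1/√(1 - 0.936²) = 2.841
γ₂ = 1/√(1 - 0.871²) = 2.035
γ₁/γ₂ = 2.841/2.035 = 1.396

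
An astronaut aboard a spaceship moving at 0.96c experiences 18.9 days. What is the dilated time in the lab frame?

Proper time Δt₀ = 18.9 days
γ = 1/√(1 - 0.96²) = 3.5714
Δt = γΔt₀ = 3.5714 × 18.9 = 67.50 days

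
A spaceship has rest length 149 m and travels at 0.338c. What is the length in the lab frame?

Proper length L₀ = 149 m
γ = 1/√(1 - 0.338²) = 1.063
L = L₀/γ = 149/1.063 = 140.2 m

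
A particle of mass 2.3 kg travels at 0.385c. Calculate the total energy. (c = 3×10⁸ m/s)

γ = 1/√(1 - 0.385²) = 1.0835
mc² = 2.3 × (3×10⁸)² = 2.070×10¹⁷ J
E = γmc² = 1.0835 × 2.070×10¹⁷ = 2.243×10¹⁷ J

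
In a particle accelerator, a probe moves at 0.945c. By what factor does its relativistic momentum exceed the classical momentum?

p_rel = γmv, p_class = mv
Ratio = γ = 1/√(1 - 0.945²)
= 1/√(0.106975) = 3.057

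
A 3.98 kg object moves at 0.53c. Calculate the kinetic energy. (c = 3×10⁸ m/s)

γ = 1/√(1 - 0.53²) = 1.17925
γ - 1 = 0.17925
KE = (γ-1)mc² = 0.17925 × 3.98 × (3×10⁸)² = 6.421×10¹⁶ J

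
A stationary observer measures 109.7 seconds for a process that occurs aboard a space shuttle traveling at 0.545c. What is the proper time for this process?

Dilated time Δt = 109.7 seconds
γ = 1/√(1 - 0.545²) = 1.1927
Δt₀ = Δt/γ = 109.7/1.1927 = 91.98 seconds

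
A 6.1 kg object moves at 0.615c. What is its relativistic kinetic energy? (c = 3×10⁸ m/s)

γ = 1/√(1 - 0.615²) = 1.2682
γ - 1 = 0.2682
KE = (γ-1)mc² = 0.2682 × 6.1 × (3×10⁸)² = 1.472×10¹⁷ J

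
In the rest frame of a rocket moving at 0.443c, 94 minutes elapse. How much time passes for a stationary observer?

Proper time Δt₀ = 94 minutes
γ = 1/√(1 - 0.443²) = 1.115
Δt = γΔt₀ = 1.115 × 94 = 104.8 minutes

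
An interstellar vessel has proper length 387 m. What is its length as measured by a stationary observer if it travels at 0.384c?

Proper length L₀ = 387 m
γ = 1/√(1 - 0.384²) = 1.083
L = L₀/γ = 387/1.083 = 357.3 m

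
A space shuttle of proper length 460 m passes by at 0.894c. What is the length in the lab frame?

Proper length L₀ = 460 m
γ = 1/√(1 - 0.894²) = 2.232
L = L₀/γ = 460/2.232 = 206.1 m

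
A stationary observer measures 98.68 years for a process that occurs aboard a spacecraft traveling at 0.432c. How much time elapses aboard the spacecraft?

Dilated time Δt = 98.68 years
γ = 1/√(1 - 0.432²) = 1.1088
Δt₀ = Δt/γ = 98.68/1.1088 = 89.00 years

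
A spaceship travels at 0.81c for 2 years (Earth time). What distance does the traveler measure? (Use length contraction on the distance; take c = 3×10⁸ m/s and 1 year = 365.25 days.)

Earth distance: d = v × t = 0.81c × 2 yr = 1.5337×10¹⁶ m
γ = 1.7052
d' = d/γ = 1.5337×10¹⁶/1.7052 = 8.994×10¹⁵ m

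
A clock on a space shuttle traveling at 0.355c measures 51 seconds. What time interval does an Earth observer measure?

Proper time Δt₀ = 51 seconds
γ = 1/√(1 - 0.355²) = 1.0697
Δt = γΔt₀ = 1.0697 × 51 = 54.55 seconds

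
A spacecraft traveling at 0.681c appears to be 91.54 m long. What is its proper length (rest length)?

Contracted length L = 91.54 m
γ = 1/√(1 - 0.681²) = 1.366
L₀ = γL = 1.366 × 91.54 = 125.0 m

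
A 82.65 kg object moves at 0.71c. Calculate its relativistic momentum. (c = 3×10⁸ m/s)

γ = 1/√(1 - 0.71²) = 1.420
v = 0.71 × 3×10⁸ = 2.130×10⁸ m/s
p = γmv = 1.420 × 82.65 × 2.130×10⁸ = 2.500×10¹⁰ kg·m/s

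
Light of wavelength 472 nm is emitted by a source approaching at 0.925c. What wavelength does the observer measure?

β = 0.925
Wavelength Doppler factor = √(0.075/1.925) = √(0.03896) = 0.1974
λ_obs = 472 × 0.1974 = 93.17 nm (blueshift)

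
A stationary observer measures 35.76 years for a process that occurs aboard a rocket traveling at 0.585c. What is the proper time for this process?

Dilated time Δt = 35.76 years
γ = 1/√(1 - 0.585²) = 1.233
Δt₀ = Δt/γ = 35.76/1.233 = 29.00 years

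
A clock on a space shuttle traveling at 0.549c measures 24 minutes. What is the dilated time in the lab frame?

Proper time Δt₀ = 24 minutes
γ = 1/√(1 - 0.549²) = 1.1964
Δt = γΔt₀ = 1.1964 × 24 = 28.71 minutes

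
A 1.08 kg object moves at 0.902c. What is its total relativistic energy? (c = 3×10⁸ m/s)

γ = 1/√(1 - 0.902²) = 2.316
mc² = 1.08 × (3×10⁸)² = 9.720×10¹⁶ J
E = γmc² = 2.316 × 9.720×10¹⁶ = 2.251×10¹⁷ J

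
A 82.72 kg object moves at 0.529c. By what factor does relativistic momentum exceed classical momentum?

p_rel = γmv, p_class = mv
Ratio = γ = 1/√(1 - 0.529²) = 1.178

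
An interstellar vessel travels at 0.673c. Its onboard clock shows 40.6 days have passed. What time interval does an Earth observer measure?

Proper time Δt₀ = 40.6 days
γ = 1/√(1 - 0.673²) = 1.352
Δt = γΔt₀ = 1.352 × 40.6 = 54.89 days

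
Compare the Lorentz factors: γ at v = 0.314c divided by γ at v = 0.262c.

γ₁ = 1/√(1 - 0.314²) = 1.053
γ₂ = 1/√(1 - 0.262²) = 1.036
γ₁/γ₂ = 1.053/1.036 = 1.016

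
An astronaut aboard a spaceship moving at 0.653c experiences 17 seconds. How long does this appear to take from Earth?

Proper time Δt₀ = 17 seconds
γ = 1/√(1 - 0.653²) = 1.3204
Δt = γΔt₀ = 1.3204 × 17 = 22.45 seconds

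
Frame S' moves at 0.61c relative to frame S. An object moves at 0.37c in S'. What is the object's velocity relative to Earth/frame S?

u = (u' + v)/(1 + u'v/c²)
Numerator: 0.37 + 0.61 = 0.98
Denominator: 1 + 0.2257 = 1.2257
u = 0.98/1.2257 = 0.7995c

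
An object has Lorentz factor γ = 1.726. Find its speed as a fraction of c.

From γ = 1/√(1 - v²/c²):
1/γ² = 1/1.726² = 0.33567
v²/c² = 1 - 0.33567 = 0.66433
v/c = √(0.66433) = 0.8151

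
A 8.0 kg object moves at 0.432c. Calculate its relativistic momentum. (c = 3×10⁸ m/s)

γ = 1/√(1 - 0.432²) = 1.109
v = 0.432 × 3×10⁸ = 1.296×10⁸ m/s
p = γmv = 1.109 × 8.0 × 1.296×10⁸ = 1.150×10⁹ kg·m/s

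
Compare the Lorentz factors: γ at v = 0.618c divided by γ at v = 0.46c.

γ₁ = 1/√(1 - 0.618²) = 1.2720
γ₂ = 1/√(1 - 0.46²) = 1.1262
γ₁/γ₂ = 1.2720/1.1262 = 1.129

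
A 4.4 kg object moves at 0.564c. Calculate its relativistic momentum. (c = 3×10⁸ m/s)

γ = 1/√(1 - 0.564²) = 1.211
v = 0.564 × 3×10⁸ = 1.692×10⁸ m/s
p = γmv = 1.211 × 4.4 × 1.692×10⁸ = 9.016×10⁸ kg·m/s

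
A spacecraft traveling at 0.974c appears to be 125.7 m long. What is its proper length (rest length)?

Contracted length L = 125.7 m
γ = 1/√(1 - 0.974²) = 4.414
L₀ = γL = 4.414 × 125.7 = 554.8 m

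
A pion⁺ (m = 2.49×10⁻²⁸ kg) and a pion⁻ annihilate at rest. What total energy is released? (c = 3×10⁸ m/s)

Both particles have the same rest mass, so total mass = 2m
E = 2m·c² = 2 × 2.49×10⁻²⁸ × (3×10⁸)²
= 2 × 2.49×10⁻²⁸ × 9×10¹⁶
= 4.482×10⁻¹¹ J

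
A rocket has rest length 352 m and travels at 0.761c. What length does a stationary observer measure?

Proper length L₀ = 352 m
γ = 1/√(1 - 0.761²) = 1.541
L = L₀/γ = 352/1.541 = 228.4 m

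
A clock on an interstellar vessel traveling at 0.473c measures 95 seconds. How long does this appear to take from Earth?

Proper time Δt₀ = 95 seconds
γ = 1/√(1 - 0.473²) = 1.135
Δt = γΔt₀ = 1.135 × 95 = 107.8 seconds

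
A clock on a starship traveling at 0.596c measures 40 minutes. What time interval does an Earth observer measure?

Proper time Δt₀ = 40 minutes
γ = 1/√(1 - 0.596²) = 1.24535
Δt = γΔt₀ = 1.24535 × 40 = 49.81 minutes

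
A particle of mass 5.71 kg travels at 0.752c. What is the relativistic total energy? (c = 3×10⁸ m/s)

γ = 1/√(1 - 0.752²) = 1.517
mc² = 5.71 × (3×10⁸)² = 5.139×10¹⁷ J
E = γmc² = 1.517 × 5.139×10¹⁷ = 7.796×10¹⁷ J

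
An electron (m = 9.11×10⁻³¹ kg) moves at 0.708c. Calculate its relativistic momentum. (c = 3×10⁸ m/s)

γ = 1/√(1 - 0.708²) = 1.416
v = 0.708 × 3×10⁸ = 2.124×10⁸ m/s
p = γmv = 1.416 × 9.11×10⁻³¹ × 2.124×10⁸ = 2.740×10⁻²² kg·m/s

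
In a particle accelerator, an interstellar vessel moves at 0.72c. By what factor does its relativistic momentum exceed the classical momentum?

p_rel = γmv, p_class = mv
Ratio = γ = 1/√(1 - 0.72²)
= 1/√(0.4816) = 1.441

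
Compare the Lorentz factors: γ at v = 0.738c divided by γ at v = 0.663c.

γ₁ = 1/√(1 - 0.738²) = 1.482
γ₂ = 1/√(1 - 0.663²) = 1.336
γ₁/γ₂ = 1.482/1.336 = 1.109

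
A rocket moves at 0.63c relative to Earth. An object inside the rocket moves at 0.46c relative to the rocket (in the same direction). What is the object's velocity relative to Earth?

u = (u' + v)/(1 + u'v/c²)
Numerator: 0.46 + 0.63 = 1.09
Denominator: 1 + 0.2898 = 1.2898
u = 1.09/1.2898 = 0.8451c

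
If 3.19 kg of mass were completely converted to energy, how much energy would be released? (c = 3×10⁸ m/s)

Using E = mc²:
c² = (3×10⁸)² = 9×10¹⁶ m²/s²
E = 3.19 × 9×10¹⁶ = 2.871×10¹⁷ J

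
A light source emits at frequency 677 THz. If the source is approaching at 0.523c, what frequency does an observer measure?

β = v/c = 0.523
(1+β)/(1-β) = 1.523/0.477 = 3.193
Doppler factor = √(3.193) = 1.787
f_obs = 677 × 1.787 = 1210 THz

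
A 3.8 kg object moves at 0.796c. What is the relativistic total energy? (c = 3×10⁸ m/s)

γ = 1/√(1 - 0.796²) = 1.652
mc² = 3.8 × (3×10⁸)² = 3.420×10¹⁷ J
E = γmc² = 1.652 × 3.420×10¹⁷ = 5.650×10¹⁷ J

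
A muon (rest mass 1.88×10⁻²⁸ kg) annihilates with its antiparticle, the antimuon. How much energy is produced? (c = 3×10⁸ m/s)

Both particles have the same rest mass, so total mass = 2m
E = 2m·c² = 2 × 1.88×10⁻²⁸ × (3×10⁸)²
= 2 × 1.88×10⁻²⁸ × 9×10¹⁶
= 3.384×10⁻¹¹ J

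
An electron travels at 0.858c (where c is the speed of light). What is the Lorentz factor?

v/c = 0.858, so (v/c)² = 0.736164
1 - (v/c)² = 0.263836
γ = 1/√(0.263836) = 1.947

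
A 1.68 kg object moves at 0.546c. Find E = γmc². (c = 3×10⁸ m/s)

γ = 1/√(1 - 0.546²) = 1.194
mc² = 1.68 × (3×10⁸)² = 1.512×10¹⁷ J
E = γmc² = 1.194 × 1.512×10¹⁷ = 1.805×10¹⁷ J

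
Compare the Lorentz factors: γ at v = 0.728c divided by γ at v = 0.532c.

γ₁ = 1/√(1 - 0.728²) = 1.459
γ₂ = 1/√(1 - 0.532²) = 1.181
γ₁/γ₂ = 1.459/1.181 = 1.235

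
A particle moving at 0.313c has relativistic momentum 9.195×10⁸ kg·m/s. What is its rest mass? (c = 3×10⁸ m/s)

γ = 1/√(1 - 0.313²) = 1.0529
v = 0.313 × 3×10⁸ = 9.390×10⁷ m/s
m = p/(γv) = 9.195×10⁸/(1.0529 × 9.390×10⁷) = 9.300 kg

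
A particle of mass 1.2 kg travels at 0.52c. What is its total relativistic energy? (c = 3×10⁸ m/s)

γ = 1/√(1 - 0.52²) = 1.1707
mc² = 1.2 × (3×10⁸)² = 1.080×10¹⁷ J
E = γmc² = 1.1707 × 1.080×10¹⁷ = 1.264×10¹⁷ J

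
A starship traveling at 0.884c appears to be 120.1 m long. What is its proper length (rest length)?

Contracted length L = 120.1 m
γ = 1/√(1 - 0.884²) = 2.139
L₀ = γL = 2.139 × 120.1 = 256.9 m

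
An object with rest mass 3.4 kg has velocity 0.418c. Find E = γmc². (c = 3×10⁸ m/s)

γ = 1/√(1 - 0.418²) = 1.1008
mc² = 3.4 × (3×10⁸)² = 3.060×10¹⁷ J
E = γmc² = 1.1008 × 3.060×10¹⁷ = 3.368×10¹⁷ J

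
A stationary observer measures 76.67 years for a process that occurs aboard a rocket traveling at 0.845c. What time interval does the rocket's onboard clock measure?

Dilated time Δt = 76.67 years
γ = 1/√(1 - 0.845²) = 1.870
Δt₀ = Δt/γ = 76.67/1.870 = 41.00 years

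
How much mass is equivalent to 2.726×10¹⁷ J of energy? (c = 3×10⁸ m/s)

From E = mc², we get m = E/c²
c² = (3×10⁸)² = 9×10¹⁶ m²/s²
m = 2.726×10¹⁷ / 9×10¹⁶ = 3.029 kg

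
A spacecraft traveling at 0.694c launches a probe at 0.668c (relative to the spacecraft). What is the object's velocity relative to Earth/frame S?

u = (u' + v)/(1 + u'v/c²)
Numerator: 0.668 + 0.694 = 1.362
Denominator: 1 + 0.463592 = 1.463592
u = 1.362/1.463592 = 0.9306c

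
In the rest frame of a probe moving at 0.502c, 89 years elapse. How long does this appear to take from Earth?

Proper time Δt₀ = 89 years
γ = 1/√(1 - 0.502²) = 1.156
Δt = γΔt₀ = 1.156 × 89 = 102.9 years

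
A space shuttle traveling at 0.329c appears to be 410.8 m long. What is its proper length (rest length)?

Contracted length L = 410.8 m
γ = 1/√(1 - 0.329²) = 1.059
L₀ = γL = 1.059 × 410.8 = 435.0 m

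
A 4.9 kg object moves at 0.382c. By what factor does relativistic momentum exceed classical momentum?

p_rel = γmv, p_class = mv
Ratio = γ = 1/√(1 - 0.382²) = 1.082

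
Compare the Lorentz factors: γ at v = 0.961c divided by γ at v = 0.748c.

γ₁ = 1/√(1 - 0.961²) = 3.6160
γ₂ = 1/√(1 - 0.748²) = 1.5067
γ₁/γ₂ = 3.6160/1.5067 = 2.400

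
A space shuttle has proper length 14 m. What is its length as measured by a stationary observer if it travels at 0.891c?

Proper length L₀ = 14 m
γ = 1/√(1 - 0.891²) = 2.2026
L = L₀/γ = 14/2.2026 = 6.356 m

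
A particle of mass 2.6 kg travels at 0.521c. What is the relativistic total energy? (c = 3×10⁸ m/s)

γ = 1/√(1 - 0.521²) = 1.17157
mc² = 2.6 × (3×10⁸)² = 2.340×10¹⁷ J
E = γmc² = 1.17157 × 2.340×10¹⁷ = 2.741×10¹⁷ J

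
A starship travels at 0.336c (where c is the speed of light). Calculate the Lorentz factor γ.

v/c = 0.336, so (v/c)² = 0.112896
1 - (v/c)² = 0.887104
γ = 1/√(0.887104) = 1.062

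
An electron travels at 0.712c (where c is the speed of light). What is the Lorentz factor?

v/c = 0.712, so (v/c)² = 0.506944
1 - (v/c)² = 0.493056
γ = 1/√(0.493056) = 1.424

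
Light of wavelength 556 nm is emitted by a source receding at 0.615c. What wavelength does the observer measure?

β = 0.615
Wavelength Doppler factor = √(1.615/0.385) = √(4.195) = 2.048
λ_obs = 556 × 2.048 = 1139 nm (redshift)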